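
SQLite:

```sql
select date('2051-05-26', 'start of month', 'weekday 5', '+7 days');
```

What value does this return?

2051-05-12

`start of month` rewinds 2051-05-26 to 2051-05-01.
`weekday 5` advances to the next Friday; 2051-05-01 is a Monday, so it moves forward to 2051-05-05.
Advancing 7 more days within May lands on 2051-05-12.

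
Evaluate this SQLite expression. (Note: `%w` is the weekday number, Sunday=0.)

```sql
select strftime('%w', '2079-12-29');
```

5

2079-12-29 is a Friday; with Sunday=0 that is 5.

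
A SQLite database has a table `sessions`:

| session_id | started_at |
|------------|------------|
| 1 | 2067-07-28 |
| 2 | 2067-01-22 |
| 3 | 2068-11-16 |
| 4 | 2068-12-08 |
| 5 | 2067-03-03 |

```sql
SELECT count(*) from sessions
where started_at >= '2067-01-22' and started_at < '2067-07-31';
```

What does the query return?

Rows in [2067-01-22, 2067-07-31): 2067-07-28, 2067-01-22, 2067-03-03 → 3 rows.

3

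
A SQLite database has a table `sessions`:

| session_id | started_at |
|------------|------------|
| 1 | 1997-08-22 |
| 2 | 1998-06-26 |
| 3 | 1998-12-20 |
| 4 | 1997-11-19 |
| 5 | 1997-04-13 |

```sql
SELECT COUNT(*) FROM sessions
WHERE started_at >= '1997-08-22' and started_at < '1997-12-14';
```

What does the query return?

Rows in [1997-08-22, 1997-12-14): 1997-08-22, 1997-11-19 → 2 rows.

2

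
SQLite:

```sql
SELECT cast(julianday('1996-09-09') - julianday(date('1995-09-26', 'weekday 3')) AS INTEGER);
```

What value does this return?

348

`weekday 3` advances to the next Wednesday; 1995-09-26 is a Tuesday, so it moves forward to 1995-09-27.
3 days remain in September 1995 after the 27th (30 − 27).
Full months from October 1995 through August 1996 contribute their day counts.
Then 9 days into September 1996.
Total: 3 + 31 + 30 + 31 + 31 + 29 + 31 + 30 + 31 + 30 + 31 + 31 + 9 = 348.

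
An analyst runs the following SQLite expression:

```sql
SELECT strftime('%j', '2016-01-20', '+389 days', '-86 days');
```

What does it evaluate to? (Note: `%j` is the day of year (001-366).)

First apply '+389 days', '-86 days': 2016-01-20 → 2016-11-18.
Day-of-year for 2016-11-18: days since 2016-01-01 inclusive = 323, zero-padded to 323.

323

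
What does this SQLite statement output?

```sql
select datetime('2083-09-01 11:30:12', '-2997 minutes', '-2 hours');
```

2083-08-30 07:33:12

2997 minutes = 49h 57m; -2997 minutes from 2083-09-01 11:30:12 is 2083-08-30 09:33:12 (crosses midnight).
-2 hours from 2083-08-30 09:33:12 is 2083-08-30 07:33:12.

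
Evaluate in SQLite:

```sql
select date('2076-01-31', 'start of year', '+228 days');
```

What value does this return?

`start of year` rewinds 2076-01-31 to 2076-01-01.
Applying '+228 days' to 2076-01-01: counting 228 days forward gives 2076-08-16.

2076-08-16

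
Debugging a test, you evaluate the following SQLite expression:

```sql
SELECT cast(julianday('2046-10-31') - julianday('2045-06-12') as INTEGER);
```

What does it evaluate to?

18 days remain in June 2045 after the 12th (30 − 12).
Full months from July 2045 through September 2046 contribute their day counts.
Then 31 days into October 2046.
Total: 18 + 31 + 31 + 30 + 31 + 30 + 31 + 31 + 28 + 31 + 30 + 31 + 30 + 31 + 31 + 30 + 31 = 506.

506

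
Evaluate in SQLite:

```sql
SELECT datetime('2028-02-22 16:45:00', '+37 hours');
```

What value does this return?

2028-02-24 05:45:00

+37 hours from 2028-02-22 16:45:00 is 2028-02-24 05:45:00 (crosses midnight).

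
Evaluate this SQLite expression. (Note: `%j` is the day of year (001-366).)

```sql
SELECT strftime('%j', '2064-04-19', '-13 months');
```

078

First apply '-13 months': 2064-04-19 → 2063-03-19.
Day-of-year for 2063-03-19: days since 2063-01-01 inclusive = 78, zero-padded to 078.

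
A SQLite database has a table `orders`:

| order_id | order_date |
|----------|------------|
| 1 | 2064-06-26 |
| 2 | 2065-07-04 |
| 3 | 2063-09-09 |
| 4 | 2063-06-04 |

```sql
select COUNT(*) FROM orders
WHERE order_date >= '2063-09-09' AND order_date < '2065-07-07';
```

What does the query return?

3

Rows in [2063-09-09, 2065-07-07): 2064-06-26, 2065-07-04, 2063-09-09 → 3 rows.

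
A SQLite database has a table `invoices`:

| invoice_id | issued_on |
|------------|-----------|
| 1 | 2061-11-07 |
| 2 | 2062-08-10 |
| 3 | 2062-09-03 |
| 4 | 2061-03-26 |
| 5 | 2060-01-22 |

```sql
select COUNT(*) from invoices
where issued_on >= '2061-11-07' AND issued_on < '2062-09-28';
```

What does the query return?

Rows in [2061-11-07, 2062-09-28): 2061-11-07, 2062-08-10, 2062-09-03 → 3 rows.

3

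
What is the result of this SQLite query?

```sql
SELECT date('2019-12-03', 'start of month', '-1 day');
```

2019-11-30

`start of month` rewinds 2019-12-03 to 2019-12-01.
Going back 1 day from 2019-12-01 reaches 2019-11-30 (last day of November, 30 days).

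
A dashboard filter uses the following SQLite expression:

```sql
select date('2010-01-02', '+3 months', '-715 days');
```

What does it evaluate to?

2008-04-17

Adding +3 months to 2010-01-02 gives 2010-04-02.
Applying '-715 days' to 2010-04-02: counting 715 days back gives 2008-04-17.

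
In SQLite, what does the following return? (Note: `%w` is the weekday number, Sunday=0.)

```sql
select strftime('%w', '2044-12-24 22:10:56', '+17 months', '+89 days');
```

2

First apply '+17 months', '+89 days': 2044-12-24 22:10:56 → 2046-08-21 22:10:56.
2046-08-21 is a Tuesday; with Sunday=0 that is 2.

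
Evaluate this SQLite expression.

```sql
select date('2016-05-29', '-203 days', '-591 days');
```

2014-03-27

Applying '-203 days' to 2016-05-29: counting 203 days back gives 2015-11-08.
Applying '-591 days' to 2015-11-08: counting 591 days back gives 2014-03-27.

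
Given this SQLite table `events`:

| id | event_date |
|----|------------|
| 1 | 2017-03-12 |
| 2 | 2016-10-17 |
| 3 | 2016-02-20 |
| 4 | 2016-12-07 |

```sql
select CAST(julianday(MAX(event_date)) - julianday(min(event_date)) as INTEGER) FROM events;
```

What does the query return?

386

MIN = 2016-02-20, MAX = 2017-03-12.
9 days remain in February 2016 after the 20th (29 − 20).
Full months from March 2016 through February 2017 contribute their day counts.
Then 12 days into March 2017.
Total: 9 + 31 + 30 + 31 + 30 + 31 + 31 + 30 + 31 + 30 + 31 + 31 + 28 + 12 = 386.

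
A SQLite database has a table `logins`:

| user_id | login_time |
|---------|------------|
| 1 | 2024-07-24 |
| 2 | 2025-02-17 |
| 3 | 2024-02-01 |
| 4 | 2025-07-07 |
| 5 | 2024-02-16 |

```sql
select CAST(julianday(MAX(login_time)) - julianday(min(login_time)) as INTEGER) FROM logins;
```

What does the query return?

522

MIN = 2024-02-01, MAX = 2025-07-07.
28 days remain in February 2024 after the 1st (29 − 1).
Full months from March 2024 through June 2025 contribute their day counts.
Then 7 days into July 2025.
Total: 28 + 31 + 30 + 31 + 30 + 31 + 31 + 30 + 31 + 30 + 31 + 31 + 28 + 31 + 30 + 31 + 30 + 7 = 522.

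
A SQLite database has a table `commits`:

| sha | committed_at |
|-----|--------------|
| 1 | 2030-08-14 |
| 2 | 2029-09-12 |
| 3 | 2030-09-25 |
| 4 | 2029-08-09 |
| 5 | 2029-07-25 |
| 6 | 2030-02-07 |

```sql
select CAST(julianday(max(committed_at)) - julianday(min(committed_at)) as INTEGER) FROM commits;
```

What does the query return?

MIN = 2029-07-25, MAX = 2030-09-25.
6 days remain in July 2029 after the 25th (31 − 25).
Full months from August 2029 through August 2030 contribute their day counts.
Then 25 days into September 2030.
Total: 6 + 31 + 30 + 31 + 30 + 31 + 31 + 28 + 31 + 30 + 31 + 30 + 31 + 31 + 25 = 427.

427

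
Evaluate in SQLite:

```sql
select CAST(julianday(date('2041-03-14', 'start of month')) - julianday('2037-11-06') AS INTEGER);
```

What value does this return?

`start of month` rewinds 2041-03-14 to 2041-03-01.
24 days remain in November 2037 after the 6th (30 − 6).
Full months from December 2037 through February 2041 contribute their day counts.
Then 1 day into March 2041.
Total: 24 + 31 + 31 + 28 + 31 + 30 + 31 + 30 + 31 + 31 + 30 + 31 + 30 + 31 + 31 + 28 + 31 + 30 + 31 + 30 + 31 + 31 + 30 + 31 + 30 + 31 + 31 + 29 + 31 + 30 + 31 + 30 + 31 + 31 + 30 + 31 + 30 + 31 + 31 + 28 + 1 = 1211.

1211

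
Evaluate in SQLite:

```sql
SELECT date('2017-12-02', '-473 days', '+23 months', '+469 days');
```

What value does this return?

2019-10-28

Applying '-473 days' to 2017-12-02: counting 473 days back gives 2016-08-16.
Adding +23 months to 2016-08-16 gives 2018-07-16.
Applying '+469 days' to 2018-07-16: counting 469 days forward gives 2019-10-28.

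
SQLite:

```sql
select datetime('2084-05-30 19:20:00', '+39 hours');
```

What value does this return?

+39 hours from 2084-05-30 19:20:00 is 2084-06-01 10:20:00 (crosses midnight).

2084-06-01 10:20:00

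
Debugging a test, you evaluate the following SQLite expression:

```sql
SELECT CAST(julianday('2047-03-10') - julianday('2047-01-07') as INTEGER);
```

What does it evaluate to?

62

24 days remain in January 2047 after the 7th (31 − 7).
February 2047: 28 days.
Then 10 days into March 2047.
Total: 24 + 28 + 10 = 62.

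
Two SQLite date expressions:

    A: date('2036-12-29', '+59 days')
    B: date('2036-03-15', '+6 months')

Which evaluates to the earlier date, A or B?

B

A = 2037-02-26.
B = 2036-09-15.
B is earlier.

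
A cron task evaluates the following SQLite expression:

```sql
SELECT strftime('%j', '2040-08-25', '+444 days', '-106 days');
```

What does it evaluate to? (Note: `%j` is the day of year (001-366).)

210

First apply '+444 days', '-106 days': 2040-08-25 → 2041-07-29.
Day-of-year for 2041-07-29: days since 2041-01-01 inclusive = 210, zero-padded to 210.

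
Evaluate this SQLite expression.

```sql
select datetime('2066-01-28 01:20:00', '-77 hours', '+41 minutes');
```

2066-01-24 21:01:00

-77 hours from 2066-01-28 01:20:00 is 2066-01-24 20:20:00 (crosses midnight).
+41 minutes from 2066-01-24 20:20:00 is 2066-01-24 21:01:00.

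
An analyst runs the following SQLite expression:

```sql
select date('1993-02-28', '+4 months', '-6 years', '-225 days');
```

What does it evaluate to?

1986-11-15

Adding +4 months to 1993-02-28 gives 1993-06-28.
Adding -6 years to 1993-06-28 gives 1987-06-28.
Applying '-225 days' to 1987-06-28: counting 225 days back gives 1986-11-15.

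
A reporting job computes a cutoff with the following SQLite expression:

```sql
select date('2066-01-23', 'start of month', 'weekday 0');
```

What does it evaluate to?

2066-01-03

`start of month` rewinds 2066-01-23 to 2066-01-01.
`weekday 0` advances to the next Sunday; 2066-01-01 is a Friday, so it moves forward to 2066-01-03.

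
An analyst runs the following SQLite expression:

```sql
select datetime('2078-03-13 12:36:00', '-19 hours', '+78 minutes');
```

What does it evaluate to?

-19 hours from 2078-03-13 12:36:00 is 2078-03-12 17:36:00 (crosses midnight).
78 minutes = 1h 18m; +78 minutes from 2078-03-12 17:36:00 is 2078-03-12 18:54:00.

2078-03-12 18:54:00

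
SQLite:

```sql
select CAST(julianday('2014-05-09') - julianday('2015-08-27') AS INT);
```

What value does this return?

-475

22 days remain in May 2014 after the 9th (31 − 9).
Full months from June 2014 through July 2015 contribute their day counts.
Then 27 days into August 2015.
Total: 22 + 30 + 31 + 31 + 30 + 31 + 30 + 31 + 31 + 28 + 31 + 30 + 31 + 30 + 31 + 27 = 475.
The subtraction is earlier − later, so the result is −475 → -475.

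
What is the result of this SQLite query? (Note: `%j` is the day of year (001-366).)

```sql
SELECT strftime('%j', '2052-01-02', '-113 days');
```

First apply '-113 days': 2052-01-02 → 2051-09-11.
Day-of-year for 2051-09-11: days since 2051-01-01 inclusive = 254, zero-padded to 254.

254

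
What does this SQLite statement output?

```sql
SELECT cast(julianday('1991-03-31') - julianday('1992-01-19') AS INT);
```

0 days remain in March 1991 after the 31st (31 − 31).
Full months from April 1991 through December 1991 contribute their day counts.
Then 19 days into January 1992.
Total: 0 + 30 + 31 + 30 + 31 + 31 + 30 + 31 + 30 + 31 + 19 = 294.
The subtraction is earlier − later, so the result is −294 → -294.

-294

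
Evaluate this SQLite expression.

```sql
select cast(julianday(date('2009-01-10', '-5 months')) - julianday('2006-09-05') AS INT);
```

705

Adding -5 months to 2009-01-10 gives 2008-08-10.
25 days remain in September 2006 after the 5th (30 − 5).
Full months from October 2006 through July 2008 contribute their day counts.
Then 10 days into August 2008.
Total: 25 + 31 + 30 + 31 + 31 + 28 + 31 + 30 + 31 + 30 + 31 + 31 + 30 + 31 + 30 + 31 + 31 + 29 + 31 + 30 + 31 + 30 + 31 + 10 = 705.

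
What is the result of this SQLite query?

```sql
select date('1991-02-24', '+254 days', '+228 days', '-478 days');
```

1991-02-28

Applying '+254 days' to 1991-02-24: counting 254 days forward gives 1991-11-05.
Applying '+228 days' to 1991-11-05: counting 228 days forward gives 1992-06-20.
Applying '-478 days' to 1992-06-20: counting 478 days back gives 1991-02-28.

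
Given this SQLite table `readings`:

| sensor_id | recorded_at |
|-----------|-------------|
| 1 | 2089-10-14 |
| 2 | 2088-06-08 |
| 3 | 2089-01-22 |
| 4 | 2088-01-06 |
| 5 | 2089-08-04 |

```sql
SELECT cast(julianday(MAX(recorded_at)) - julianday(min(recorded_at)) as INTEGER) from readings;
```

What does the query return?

MIN = 2088-01-06, MAX = 2089-10-14.
25 days remain in January 2088 after the 6th (31 − 6).
Full months from February 2088 through September 2089 contribute their day counts.
Then 14 days into October 2089.
Total: 25 + 29 + 31 + 30 + 31 + 30 + 31 + 31 + 30 + 31 + 30 + 31 + 31 + 28 + 31 + 30 + 31 + 30 + 31 + 31 + 30 + 14 = 647.

647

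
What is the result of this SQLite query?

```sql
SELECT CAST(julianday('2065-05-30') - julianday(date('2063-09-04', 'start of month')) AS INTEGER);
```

637

`start of month` rewinds 2063-09-04 to 2063-09-01.
29 days remain in September 2063 after the 1st (30 − 1).
Full months from October 2063 through April 2065 contribute their day counts.
Then 30 days into May 2065.
Total: 29 + 31 + 30 + 31 + 31 + 29 + 31 + 30 + 31 + 30 + 31 + 31 + 30 + 31 + 30 + 31 + 31 + 28 + 31 + 30 + 30 = 637.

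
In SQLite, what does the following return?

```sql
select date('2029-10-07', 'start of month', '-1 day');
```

2029-09-30

`start of month` rewinds 2029-10-07 to 2029-10-01.
Going back 1 day from 2029-10-01 reaches 2029-09-30 (last day of September, 30 days).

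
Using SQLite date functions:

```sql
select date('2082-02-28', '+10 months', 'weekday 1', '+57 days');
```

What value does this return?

Adding +10 months to 2082-02-28 gives 2082-12-28.
`weekday 1` advances to the next Monday; 2082-12-28 is already a Monday, so it stays at 2082-12-28.
Applying '+57 days' to 2082-12-28: counting 57 days forward gives 2083-02-23.

2083-02-23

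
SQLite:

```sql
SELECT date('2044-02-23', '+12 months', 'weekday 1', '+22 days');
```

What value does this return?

2045-03-21

Adding +12 months to 2044-02-23 gives 2045-02-23.
`weekday 1` advances to the next Monday; 2045-02-23 is a Thursday, so it moves forward to 2045-02-27.
February 2045 has 28 days; 1 remain after the 27th, so 2 days reach 2045-03-01.
Advancing 20 more days within March lands on 2045-03-21.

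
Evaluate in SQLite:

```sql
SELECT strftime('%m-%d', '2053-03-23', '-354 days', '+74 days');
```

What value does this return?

06-16

First apply '-354 days', '+74 days': 2053-03-23 → 2052-06-16.
`%m-%d` extracts the month-day: 06-16.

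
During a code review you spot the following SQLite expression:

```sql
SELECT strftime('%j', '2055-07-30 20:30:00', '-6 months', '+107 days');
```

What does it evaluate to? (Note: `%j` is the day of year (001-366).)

First apply '-6 months', '+107 days': 2055-07-30 20:30:00 → 2055-05-17 20:30:00.
Day-of-year for 2055-05-17: days since 2055-01-01 inclusive = 137, zero-padded to 137.

137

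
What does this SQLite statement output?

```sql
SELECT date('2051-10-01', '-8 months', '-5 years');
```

2046-02-01

Adding -8 months to 2051-10-01 gives 2051-02-01.
Adding -5 years to 2051-02-01 gives 2046-02-01.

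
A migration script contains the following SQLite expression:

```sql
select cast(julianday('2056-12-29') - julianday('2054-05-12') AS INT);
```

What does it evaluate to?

19 days remain in May 2054 after the 12th (31 − 12).
Full months from June 2054 through November 2056 contribute their day counts.
Then 29 days into December 2056.
Total: 19 + 30 + 31 + 31 + 30 + 31 + 30 + 31 + 31 + 28 + 31 + 30 + 31 + 30 + 31 + 31 + 30 + 31 + 30 + 31 + 31 + 29 + 31 + 30 + 31 + 30 + 31 + 31 + 30 + 31 + 30 + 29 = 962.

962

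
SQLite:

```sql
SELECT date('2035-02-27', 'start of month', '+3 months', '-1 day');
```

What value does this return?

`start of month` rewinds 2035-02-27 to 2035-02-01.
Adding +3 months to 2035-02-01 gives 2035-05-01.
Going back 1 day from 2035-05-01 reaches 2035-04-30 (last day of April, 30 days).

2035-04-30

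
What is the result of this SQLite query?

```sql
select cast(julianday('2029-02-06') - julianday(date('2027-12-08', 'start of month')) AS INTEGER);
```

`start of month` rewinds 2027-12-08 to 2027-12-01.
30 days remain in December 2027 after the 1st (31 − 1).
Full months from January 2028 through January 2029 contribute their day counts.
Then 6 days into February 2029.
Total: 30 + 31 + 29 + 31 + 30 + 31 + 30 + 31 + 31 + 30 + 31 + 30 + 31 + 31 + 6 = 433.

433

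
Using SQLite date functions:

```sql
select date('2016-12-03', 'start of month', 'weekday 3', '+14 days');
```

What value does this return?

`start of month` rewinds 2016-12-03 to 2016-12-01.
`weekday 3` advances to the next Wednesday; 2016-12-01 is a Thursday, so it moves forward to 2016-12-07.
Advancing 14 more days within December lands on 2016-12-21.

2016-12-21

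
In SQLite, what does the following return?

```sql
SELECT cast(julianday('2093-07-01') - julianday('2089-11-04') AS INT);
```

26 days remain in November 2089 after the 4th (30 − 4).
Full months from December 2089 through June 2093 contribute their day counts.
Then 1 day into July 2093.
Total: 26 + 31 + 31 + 28 + 31 + 30 + 31 + 30 + 31 + 31 + 30 + 31 + 30 + 31 + 31 + 28 + 31 + 30 + 31 + 30 + 31 + 31 + 30 + 31 + 30 + 31 + 31 + 29 + 31 + 30 + 31 + 30 + 31 + 31 + 30 + 31 + 30 + 31 + 31 + 28 + 31 + 30 + 31 + 30 + 1 = 1335.

1335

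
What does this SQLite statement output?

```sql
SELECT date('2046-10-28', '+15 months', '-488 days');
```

Adding +15 months to 2046-10-28 gives 2048-01-28.
Applying '-488 days' to 2048-01-28: counting 488 days back gives 2046-09-27.

2046-09-27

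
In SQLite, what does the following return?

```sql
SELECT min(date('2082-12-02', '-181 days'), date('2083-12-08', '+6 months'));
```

2082-06-04

date('2082-12-02', '-181 days') → 2082-06-04.
date('2083-12-08', '+6 months') → 2084-06-08.
Earlier of the two is 2082-06-04.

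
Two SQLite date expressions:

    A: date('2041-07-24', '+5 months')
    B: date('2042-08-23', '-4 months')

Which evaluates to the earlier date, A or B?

A = 2041-12-24.
B = 2042-04-23.
A is earlier.

A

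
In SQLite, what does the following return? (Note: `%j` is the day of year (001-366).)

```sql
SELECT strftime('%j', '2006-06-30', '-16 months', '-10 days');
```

051

First apply '-16 months', '-10 days': 2006-06-30 → 2005-02-20.
Day-of-year for 2005-02-20: days since 2005-01-01 inclusive = 51, zero-padded to 051.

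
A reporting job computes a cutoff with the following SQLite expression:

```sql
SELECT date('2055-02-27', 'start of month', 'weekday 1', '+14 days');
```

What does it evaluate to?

2055-02-15

`start of month` rewinds 2055-02-27 to 2055-02-01.
`weekday 1` advances to the next Monday; 2055-02-01 is already a Monday, so it stays at 2055-02-01.
Advancing 14 more days within February lands on 2055-02-15.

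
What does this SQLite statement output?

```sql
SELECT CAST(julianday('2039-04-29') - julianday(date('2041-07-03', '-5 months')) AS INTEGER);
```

Adding -5 months to 2041-07-03 gives 2041-02-03.
1 day remains in April 2039 after the 29th (30 − 29).
Full months from May 2039 through January 2041 contribute their day counts.
Then 3 days into February 2041.
Total: 1 + 31 + 30 + 31 + 31 + 30 + 31 + 30 + 31 + 31 + 29 + 31 + 30 + 31 + 30 + 31 + 31 + 30 + 31 + 30 + 31 + 31 + 3 = 646.
The subtraction is earlier − later, so the result is −646 → -646.

-646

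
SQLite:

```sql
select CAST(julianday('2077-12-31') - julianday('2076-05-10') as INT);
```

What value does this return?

600

21 days remain in May 2076 after the 10th (31 − 10).
Full months from June 2076 through November 2077 contribute their day counts.
Then 31 days into December 2077.
Total: 21 + 30 + 31 + 31 + 30 + 31 + 30 + 31 + 31 + 28 + 31 + 30 + 31 + 30 + 31 + 31 + 30 + 31 + 30 + 31 = 600.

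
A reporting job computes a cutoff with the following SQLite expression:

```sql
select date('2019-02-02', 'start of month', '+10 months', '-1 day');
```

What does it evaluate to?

`start of month` rewinds 2019-02-02 to 2019-02-01.
Adding +10 months to 2019-02-01 gives 2019-12-01.
Going back 1 day from 2019-12-01 reaches 2019-11-30 (last day of November, 30 days).

2019-11-30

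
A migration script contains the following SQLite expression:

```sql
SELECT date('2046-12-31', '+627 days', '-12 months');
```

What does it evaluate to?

Applying '+627 days' to 2046-12-31: counting 627 days forward gives 2048-09-18.
Adding -12 months to 2048-09-18 gives 2047-09-18.

2047-09-18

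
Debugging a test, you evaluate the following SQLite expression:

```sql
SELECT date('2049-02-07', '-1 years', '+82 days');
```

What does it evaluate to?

2048-04-29

Adding -1 year to 2049-02-07 gives 2048-02-07.
Applying '+82 days' to 2048-02-07: counting 82 days forward gives 2048-04-29.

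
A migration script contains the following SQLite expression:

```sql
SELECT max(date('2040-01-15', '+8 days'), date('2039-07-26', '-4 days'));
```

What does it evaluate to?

date('2040-01-15', '+8 days') → 2040-01-23.
date('2039-07-26', '-4 days') → 2039-07-22.
Later of the two is 2040-01-23.

2040-01-23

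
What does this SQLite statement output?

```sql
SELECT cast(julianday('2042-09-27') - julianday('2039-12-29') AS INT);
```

1003

2 days remain in December 2039 after the 29th (31 − 29).
Full months from January 2040 through August 2042 contribute their day counts.
Then 27 days into September 2042.
Total: 2 + 31 + 29 + 31 + 30 + 31 + 30 + 31 + 31 + 30 + 31 + 30 + 31 + 31 + 28 + 31 + 30 + 31 + 30 + 31 + 31 + 30 + 31 + 30 + 31 + 31 + 28 + 31 + 30 + 31 + 30 + 31 + 31 + 27 = 1003.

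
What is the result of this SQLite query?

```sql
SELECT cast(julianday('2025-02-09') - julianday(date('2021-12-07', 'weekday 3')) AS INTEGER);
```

`weekday 3` advances to the next Wednesday; 2021-12-07 is a Tuesday, so it moves forward to 2021-12-08.
23 days remain in December 2021 after the 8th (31 − 8).
Full months from January 2022 through January 2025 contribute their day counts.
Then 9 days into February 2025.
Total: 23 + 31 + 28 + 31 + 30 + 31 + 30 + 31 + 31 + 30 + 31 + 30 + 31 + 31 + 28 + 31 + 30 + 31 + 30 + 31 + 31 + 30 + 31 + 30 + 31 + 31 + 29 + 31 + 30 + 31 + 30 + 31 + 31 + 30 + 31 + 30 + 31 + 31 + 9 = 1159.

1159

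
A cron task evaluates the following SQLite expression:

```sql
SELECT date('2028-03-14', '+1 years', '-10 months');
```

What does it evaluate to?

Adding +1 year to 2028-03-14 gives 2029-03-14.
Adding -10 months to 2029-03-14 gives 2028-05-14.

2028-05-14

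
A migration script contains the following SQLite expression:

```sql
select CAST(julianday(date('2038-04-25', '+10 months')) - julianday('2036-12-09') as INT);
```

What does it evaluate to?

Adding +10 months to 2038-04-25 gives 2039-02-25.
22 days remain in December 2036 after the 9th (31 − 9).
Full months from January 2037 through January 2039 contribute their day counts.
Then 25 days into February 2039.
Total: 22 + 31 + 28 + 31 + 30 + 31 + 30 + 31 + 31 + 30 + 31 + 30 + 31 + 31 + 28 + 31 + 30 + 31 + 30 + 31 + 31 + 30 + 31 + 30 + 31 + 31 + 25 = 808.

808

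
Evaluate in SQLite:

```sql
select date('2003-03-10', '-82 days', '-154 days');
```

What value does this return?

Applying '-82 days' to 2003-03-10: counting 82 days back gives 2002-12-18.
Applying '-154 days' to 2002-12-18: counting 154 days back gives 2002-07-17.

2002-07-17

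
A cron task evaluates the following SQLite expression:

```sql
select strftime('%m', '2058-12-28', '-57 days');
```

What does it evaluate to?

11

First apply '-57 days': 2058-12-28 → 2058-11-01.
`%m` extracts the 2-digit month (01-12): 11.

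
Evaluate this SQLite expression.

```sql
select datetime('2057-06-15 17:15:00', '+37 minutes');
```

+37 minutes from 2057-06-15 17:15:00 is 2057-06-15 17:52:00.

2057-06-15 17:52:00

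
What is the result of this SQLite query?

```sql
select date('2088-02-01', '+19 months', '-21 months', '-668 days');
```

2086-02-01

Adding +19 months to 2088-02-01 gives 2089-09-01.
Adding -21 months to 2089-09-01 gives 2087-12-01.
Applying '-668 days' to 2087-12-01: counting 668 days back gives 2086-02-01.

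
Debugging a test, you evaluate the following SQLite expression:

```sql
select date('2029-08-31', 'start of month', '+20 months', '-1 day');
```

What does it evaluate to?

`start of month` rewinds 2029-08-31 to 2029-08-01.
Adding +20 months to 2029-08-01 gives 2031-04-01.
Going back 1 day from 2031-04-01 reaches 2031-03-31 (last day of March, 31 days).

2031-03-31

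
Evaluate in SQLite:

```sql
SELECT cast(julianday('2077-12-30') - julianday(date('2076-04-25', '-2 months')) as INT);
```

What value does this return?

674

Adding -2 months to 2076-04-25 gives 2076-02-25.
4 days remain in February 2076 after the 25th (29 − 25).
Full months from March 2076 through November 2077 contribute their day counts.
Then 30 days into December 2077.
Total: 4 + 31 + 30 + 31 + 30 + 31 + 31 + 30 + 31 + 30 + 31 + 31 + 28 + 31 + 30 + 31 + 30 + 31 + 31 + 30 + 31 + 30 + 30 = 674.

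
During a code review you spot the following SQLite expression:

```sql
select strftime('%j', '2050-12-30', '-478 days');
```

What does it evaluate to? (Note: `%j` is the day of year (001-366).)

First apply '-478 days': 2050-12-30 → 2049-09-08.
Day-of-year for 2049-09-08: days since 2049-01-01 inclusive = 251, zero-padded to 251.

251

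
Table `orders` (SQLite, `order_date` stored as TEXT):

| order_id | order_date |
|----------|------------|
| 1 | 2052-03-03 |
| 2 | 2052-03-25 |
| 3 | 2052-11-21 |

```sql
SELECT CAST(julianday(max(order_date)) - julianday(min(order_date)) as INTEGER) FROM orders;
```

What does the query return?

MIN = 2052-03-03, MAX = 2052-11-21.
28 days remain in March 2052 after the 3rd (31 − 3).
Full months from April 2052 through October 2052 contribute their day counts.
Then 21 days into November 2052.
Total: 28 + 30 + 31 + 30 + 31 + 31 + 30 + 31 + 21 = 263.

263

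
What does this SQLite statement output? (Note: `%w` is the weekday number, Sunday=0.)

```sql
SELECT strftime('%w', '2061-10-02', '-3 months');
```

First apply '-3 months': 2061-10-02 → 2061-07-02.
2061-07-02 is a Saturday; with Sunday=0 that is 6.

6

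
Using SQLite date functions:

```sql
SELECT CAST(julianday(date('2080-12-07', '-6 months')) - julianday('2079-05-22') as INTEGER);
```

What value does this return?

382

Adding -6 months to 2080-12-07 gives 2080-06-07.
9 days remain in May 2079 after the 22nd (31 − 22).
Full months from June 2079 through May 2080 contribute their day counts.
Then 7 days into June 2080.
Total: 9 + 30 + 31 + 31 + 30 + 31 + 30 + 31 + 31 + 29 + 31 + 30 + 31 + 7 = 382.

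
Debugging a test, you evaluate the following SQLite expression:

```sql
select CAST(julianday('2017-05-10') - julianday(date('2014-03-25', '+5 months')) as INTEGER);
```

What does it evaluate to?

989

Adding +5 months to 2014-03-25 gives 2014-08-25.
6 days remain in August 2014 after the 25th (31 − 25).
Full months from September 2014 through April 2017 contribute their day counts.
Then 10 days into May 2017.
Total: 6 + 30 + 31 + 30 + 31 + 31 + 28 + 31 + 30 + 31 + 30 + 31 + 31 + 30 + 31 + 30 + 31 + 31 + 29 + 31 + 30 + 31 + 30 + 31 + 31 + 30 + 31 + 30 + 31 + 31 + 28 + 31 + 30 + 10 = 989.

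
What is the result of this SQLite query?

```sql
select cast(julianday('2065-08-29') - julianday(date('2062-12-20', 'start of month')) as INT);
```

`start of month` rewinds 2062-12-20 to 2062-12-01.
30 days remain in December 2062 after the 1st (31 − 1).
Full months from January 2063 through July 2065 contribute their day counts.
Then 29 days into August 2065.
Total: 30 + 31 + 28 + 31 + 30 + 31 + 30 + 31 + 31 + 30 + 31 + 30 + 31 + 31 + 29 + 31 + 30 + 31 + 30 + 31 + 31 + 30 + 31 + 30 + 31 + 31 + 28 + 31 + 30 + 31 + 30 + 31 + 29 = 1002.

1002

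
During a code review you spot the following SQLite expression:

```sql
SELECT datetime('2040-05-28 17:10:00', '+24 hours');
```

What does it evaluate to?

+24 hours from 2040-05-28 17:10:00 is 2040-05-29 17:10:00 (crosses midnight).

2040-05-29 17:10:00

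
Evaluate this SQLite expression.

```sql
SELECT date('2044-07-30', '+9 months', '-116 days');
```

Adding +9 months to 2044-07-30 gives 2045-04-30.
Applying '-116 days' to 2045-04-30: counting 116 days back gives 2045-01-04.

2045-01-04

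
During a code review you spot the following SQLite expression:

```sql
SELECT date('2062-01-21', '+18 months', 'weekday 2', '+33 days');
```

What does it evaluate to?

Adding +18 months to 2062-01-21 gives 2063-07-21.
`weekday 2` advances to the next Tuesday; 2063-07-21 is a Saturday, so it moves forward to 2063-07-24.
July 2063 has 31 days; 7 remain after the 24th, so 8 days reach 2063-08-01.
Advancing 25 more days within August lands on 2063-08-26.

2063-08-26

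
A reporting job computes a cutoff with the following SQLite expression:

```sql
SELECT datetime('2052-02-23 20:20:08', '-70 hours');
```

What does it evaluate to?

2052-02-20 22:20:08

-70 hours from 2052-02-23 20:20:08 is 2052-02-20 22:20:08 (crosses midnight).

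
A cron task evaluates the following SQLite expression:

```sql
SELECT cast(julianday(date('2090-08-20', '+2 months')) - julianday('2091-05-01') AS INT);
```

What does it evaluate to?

-193

Adding +2 months to 2090-08-20 gives 2090-10-20.
11 days remain in October 2090 after the 20th (31 − 20).
Full months from November 2090 through April 2091 contribute their day counts.
Then 1 day into May 2091.
Total: 11 + 30 + 31 + 31 + 28 + 31 + 30 + 1 = 193.
The subtraction is earlier − later, so the result is −193 → -193.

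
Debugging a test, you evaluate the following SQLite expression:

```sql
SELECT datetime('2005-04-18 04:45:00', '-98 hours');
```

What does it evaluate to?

-98 hours from 2005-04-18 04:45:00 is 2005-04-14 02:45:00 (crosses midnight).

2005-04-14 02:45:00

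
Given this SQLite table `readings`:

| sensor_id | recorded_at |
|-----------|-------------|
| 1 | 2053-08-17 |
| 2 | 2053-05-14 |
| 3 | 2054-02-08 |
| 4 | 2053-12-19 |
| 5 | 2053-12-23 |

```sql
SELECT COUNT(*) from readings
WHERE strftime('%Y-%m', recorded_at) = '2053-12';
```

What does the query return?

Rows with year-month 2053-12: 2053-12-19, 2053-12-23 → 2.

2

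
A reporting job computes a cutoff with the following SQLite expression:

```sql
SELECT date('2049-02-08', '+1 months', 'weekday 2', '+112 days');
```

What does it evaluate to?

Adding +1 month to 2049-02-08 gives 2049-03-08.
`weekday 2` advances to the next Tuesday; 2049-03-08 is a Monday, so it moves forward to 2049-03-09.
Applying '+112 days' to 2049-03-09: counting 112 days forward gives 2049-06-29.

2049-06-29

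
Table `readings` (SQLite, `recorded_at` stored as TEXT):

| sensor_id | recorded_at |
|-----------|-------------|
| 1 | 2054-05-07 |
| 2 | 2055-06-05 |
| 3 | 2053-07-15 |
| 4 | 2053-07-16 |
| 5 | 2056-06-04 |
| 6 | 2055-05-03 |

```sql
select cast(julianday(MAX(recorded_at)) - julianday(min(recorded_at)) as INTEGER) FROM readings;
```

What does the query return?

MIN = 2053-07-15, MAX = 2056-06-04.
16 days remain in July 2053 after the 15th (31 − 15).
Full months from August 2053 through May 2056 contribute their day counts.
Then 4 days into June 2056.
Total: 16 + 31 + 30 + 31 + 30 + 31 + 31 + 28 + 31 + 30 + 31 + 30 + 31 + 31 + 30 + 31 + 30 + 31 + 31 + 28 + 31 + 30 + 31 + 30 + 31 + 31 + 30 + 31 + 30 + 31 + 31 + 29 + 31 + 30 + 31 + 4 = 1055.

1055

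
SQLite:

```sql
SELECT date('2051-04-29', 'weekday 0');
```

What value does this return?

`weekday 0` advances to the next Sunday; 2051-04-29 is a Saturday, so it moves forward to 2051-04-30.

2051-04-30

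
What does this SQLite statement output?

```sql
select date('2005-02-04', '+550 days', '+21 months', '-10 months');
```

2007-07-08

Applying '+550 days' to 2005-02-04: counting 550 days forward gives 2006-08-08.
Adding +21 months to 2006-08-08 gives 2008-05-08.
Adding -10 months to 2008-05-08 gives 2007-07-08.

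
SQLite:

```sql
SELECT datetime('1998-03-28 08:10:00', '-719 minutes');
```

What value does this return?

1998-03-27 20:11:00

719 minutes = 11h 59m; -719 minutes from 1998-03-28 08:10:00 is 1998-03-27 20:11:00 (crosses midnight).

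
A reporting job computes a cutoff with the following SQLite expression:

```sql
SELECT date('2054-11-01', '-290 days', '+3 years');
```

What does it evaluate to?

2057-01-15

Applying '-290 days' to 2054-11-01: counting 290 days back gives 2054-01-15.
Adding +3 years to 2054-01-15 gives 2057-01-15.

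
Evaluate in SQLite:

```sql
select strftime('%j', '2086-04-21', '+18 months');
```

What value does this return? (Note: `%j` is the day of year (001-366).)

First apply '+18 months': 2086-04-21 → 2087-10-21.
Day-of-year for 2087-10-21: days since 2087-01-01 inclusive = 294, zero-padded to 294.

294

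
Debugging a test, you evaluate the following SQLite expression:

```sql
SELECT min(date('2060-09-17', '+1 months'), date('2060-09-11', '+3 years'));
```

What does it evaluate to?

2060-10-17

date('2060-09-17', '+1 months') → 2060-10-17.
date('2060-09-11', '+3 years') → 2063-09-11.
Earlier of the two is 2060-10-17.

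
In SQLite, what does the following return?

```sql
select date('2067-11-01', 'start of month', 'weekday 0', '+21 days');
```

2067-11-27

`start of month` rewinds 2067-11-01 to 2067-11-01.
`weekday 0` advances to the next Sunday; 2067-11-01 is a Tuesday, so it moves forward to 2067-11-06.
Advancing 21 more days within November lands on 2067-11-27.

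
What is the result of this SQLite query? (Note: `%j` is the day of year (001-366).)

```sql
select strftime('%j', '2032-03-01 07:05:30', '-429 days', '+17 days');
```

First apply '-429 days', '+17 days': 2032-03-01 07:05:30 → 2031-01-14 07:05:30.
Day-of-year for 2031-01-14: days since 2031-01-01 inclusive = 14, zero-padded to 014.

014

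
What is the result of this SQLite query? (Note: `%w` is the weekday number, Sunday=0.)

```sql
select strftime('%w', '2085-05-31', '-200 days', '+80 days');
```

First apply '-200 days', '+80 days': 2085-05-31 → 2085-01-31.
2085-01-31 is a Wednesday; with Sunday=0 that is 3.

3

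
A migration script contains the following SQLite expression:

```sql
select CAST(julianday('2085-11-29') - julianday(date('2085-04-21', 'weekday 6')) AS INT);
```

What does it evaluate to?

`weekday 6` advances to the next Saturday; 2085-04-21 is already a Saturday, so it stays at 2085-04-21.
9 days remain in April 2085 after the 21st (30 − 21).
Full months from May 2085 through October 2085 contribute their day counts.
Then 29 days into November 2085.
Total: 9 + 31 + 30 + 31 + 31 + 30 + 31 + 29 = 222.

222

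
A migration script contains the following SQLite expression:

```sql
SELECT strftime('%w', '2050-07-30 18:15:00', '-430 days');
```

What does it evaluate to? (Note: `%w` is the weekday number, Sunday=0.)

3

First apply '-430 days': 2050-07-30 18:15:00 → 2049-05-26 18:15:00.
2049-05-26 is a Wednesday; with Sunday=0 that is 3.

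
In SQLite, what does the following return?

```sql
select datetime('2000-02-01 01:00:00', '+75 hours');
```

2000-02-04 04:00:00

+75 hours from 2000-02-01 01:00:00 is 2000-02-04 04:00:00 (crosses midnight).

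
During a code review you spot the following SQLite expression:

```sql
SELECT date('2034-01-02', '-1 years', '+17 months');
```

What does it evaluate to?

Adding -1 year to 2034-01-02 gives 2033-01-02.
Adding +17 months to 2033-01-02 gives 2034-06-02.

2034-06-02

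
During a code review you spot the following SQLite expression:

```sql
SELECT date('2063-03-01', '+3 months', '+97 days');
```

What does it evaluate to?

Adding +3 months to 2063-03-01 gives 2063-06-01.
Applying '+97 days' to 2063-06-01: counting 97 days forward gives 2063-09-06.

2063-09-06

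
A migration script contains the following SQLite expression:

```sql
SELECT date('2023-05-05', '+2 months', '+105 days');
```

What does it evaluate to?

Adding +2 months to 2023-05-05 gives 2023-07-05.
Applying '+105 days' to 2023-07-05: counting 105 days forward gives 2023-10-18.

2023-10-18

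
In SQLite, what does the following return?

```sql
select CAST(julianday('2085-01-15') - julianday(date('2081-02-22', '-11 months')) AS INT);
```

1760

Adding -11 months to 2081-02-22 gives 2080-03-22.
9 days remain in March 2080 after the 22nd (31 − 22).
Full months from April 2080 through December 2084 contribute their day counts.
Then 15 days into January 2085.
Total: 9 + 30 + 31 + 30 + 31 + 31 + 30 + 31 + 30 + 31 + 31 + 28 + 31 + 30 + 31 + 30 + 31 + 31 + 30 + 31 + 30 + 31 + 31 + 28 + 31 + 30 + 31 + 30 + 31 + 31 + 30 + 31 + 30 + 31 + 31 + 28 + 31 + 30 + 31 + 30 + 31 + 31 + 30 + 31 + 30 + 31 + 31 + 29 + 31 + 30 + 31 + 30 + 31 + 31 + 30 + 31 + 30 + 31 + 15 = 1760.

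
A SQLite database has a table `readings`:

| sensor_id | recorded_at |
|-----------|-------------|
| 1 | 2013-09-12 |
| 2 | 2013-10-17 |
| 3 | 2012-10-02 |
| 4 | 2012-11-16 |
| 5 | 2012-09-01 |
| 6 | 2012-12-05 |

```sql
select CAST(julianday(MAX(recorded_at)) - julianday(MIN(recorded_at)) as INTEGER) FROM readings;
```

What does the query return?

MIN = 2012-09-01, MAX = 2013-10-17.
29 days remain in September 2012 after the 1st (30 − 1).
Full months from October 2012 through September 2013 contribute their day counts.
Then 17 days into October 2013.
Total: 29 + 31 + 30 + 31 + 31 + 28 + 31 + 30 + 31 + 30 + 31 + 31 + 30 + 17 = 411.

411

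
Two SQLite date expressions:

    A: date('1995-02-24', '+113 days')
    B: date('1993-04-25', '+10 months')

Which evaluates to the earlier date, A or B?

B

A = 1995-06-17.
B = 1994-02-25.
B is earlier.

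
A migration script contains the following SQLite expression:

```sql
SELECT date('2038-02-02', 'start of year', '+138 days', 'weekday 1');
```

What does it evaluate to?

2038-05-24

`start of year` rewinds 2038-02-02 to 2038-01-01.
Applying '+138 days' to 2038-01-01: counting 138 days forward gives 2038-05-19.
`weekday 1` advances to the next Monday; 2038-05-19 is a Wednesday, so it moves forward to 2038-05-24.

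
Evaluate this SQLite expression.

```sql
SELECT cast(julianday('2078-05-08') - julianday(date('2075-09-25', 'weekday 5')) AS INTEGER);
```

`weekday 5` advances to the next Friday; 2075-09-25 is a Wednesday, so it moves forward to 2075-09-27.
3 days remain in September 2075 after the 27th (30 − 27).
Full months from October 2075 through April 2078 contribute their day counts.
Then 8 days into May 2078.
Total: 3 + 31 + 30 + 31 + 31 + 29 + 31 + 30 + 31 + 30 + 31 + 31 + 30 + 31 + 30 + 31 + 31 + 28 + 31 + 30 + 31 + 30 + 31 + 31 + 30 + 31 + 30 + 31 + 31 + 28 + 31 + 30 + 8 = 954.

954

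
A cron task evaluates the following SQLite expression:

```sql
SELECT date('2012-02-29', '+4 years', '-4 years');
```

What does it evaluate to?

2012-02-29

Adding +4 years to 2012-02-29 gives 2016-02-29.
Adding -4 years to 2016-02-29 gives 2012-02-29.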